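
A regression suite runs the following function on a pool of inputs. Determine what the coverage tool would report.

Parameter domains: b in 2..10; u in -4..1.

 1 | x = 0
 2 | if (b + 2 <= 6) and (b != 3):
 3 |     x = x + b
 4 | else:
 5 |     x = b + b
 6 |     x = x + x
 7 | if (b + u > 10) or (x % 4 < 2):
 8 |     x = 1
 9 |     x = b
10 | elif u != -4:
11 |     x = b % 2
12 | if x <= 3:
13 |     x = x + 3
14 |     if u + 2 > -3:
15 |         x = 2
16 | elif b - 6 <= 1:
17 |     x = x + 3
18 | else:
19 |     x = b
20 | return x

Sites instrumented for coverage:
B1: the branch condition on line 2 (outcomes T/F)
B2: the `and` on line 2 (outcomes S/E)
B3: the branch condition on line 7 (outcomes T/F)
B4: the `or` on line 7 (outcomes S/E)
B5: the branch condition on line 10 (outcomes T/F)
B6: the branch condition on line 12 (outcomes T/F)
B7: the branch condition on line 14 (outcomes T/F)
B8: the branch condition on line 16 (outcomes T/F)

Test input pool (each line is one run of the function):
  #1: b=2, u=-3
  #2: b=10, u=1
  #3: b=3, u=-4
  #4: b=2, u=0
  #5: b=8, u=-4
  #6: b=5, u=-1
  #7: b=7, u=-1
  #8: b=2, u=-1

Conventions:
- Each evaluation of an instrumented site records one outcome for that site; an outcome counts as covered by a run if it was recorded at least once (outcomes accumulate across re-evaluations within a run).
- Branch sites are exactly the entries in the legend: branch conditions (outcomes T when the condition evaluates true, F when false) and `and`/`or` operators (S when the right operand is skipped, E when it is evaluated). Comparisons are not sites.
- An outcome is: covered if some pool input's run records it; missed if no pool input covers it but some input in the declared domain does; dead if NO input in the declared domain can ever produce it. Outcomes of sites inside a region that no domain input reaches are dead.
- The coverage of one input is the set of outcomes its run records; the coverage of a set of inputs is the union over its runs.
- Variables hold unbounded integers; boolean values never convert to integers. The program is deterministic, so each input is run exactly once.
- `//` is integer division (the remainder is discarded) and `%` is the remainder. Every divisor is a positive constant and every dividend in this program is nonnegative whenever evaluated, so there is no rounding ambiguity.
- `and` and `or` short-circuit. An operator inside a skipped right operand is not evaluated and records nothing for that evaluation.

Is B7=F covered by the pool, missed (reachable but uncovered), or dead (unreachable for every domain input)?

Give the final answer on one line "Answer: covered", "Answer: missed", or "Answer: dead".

no pool input records B7=F
checking all 54 inputs in the declared domain: B7=F is never recorded -> dead

Answer: dead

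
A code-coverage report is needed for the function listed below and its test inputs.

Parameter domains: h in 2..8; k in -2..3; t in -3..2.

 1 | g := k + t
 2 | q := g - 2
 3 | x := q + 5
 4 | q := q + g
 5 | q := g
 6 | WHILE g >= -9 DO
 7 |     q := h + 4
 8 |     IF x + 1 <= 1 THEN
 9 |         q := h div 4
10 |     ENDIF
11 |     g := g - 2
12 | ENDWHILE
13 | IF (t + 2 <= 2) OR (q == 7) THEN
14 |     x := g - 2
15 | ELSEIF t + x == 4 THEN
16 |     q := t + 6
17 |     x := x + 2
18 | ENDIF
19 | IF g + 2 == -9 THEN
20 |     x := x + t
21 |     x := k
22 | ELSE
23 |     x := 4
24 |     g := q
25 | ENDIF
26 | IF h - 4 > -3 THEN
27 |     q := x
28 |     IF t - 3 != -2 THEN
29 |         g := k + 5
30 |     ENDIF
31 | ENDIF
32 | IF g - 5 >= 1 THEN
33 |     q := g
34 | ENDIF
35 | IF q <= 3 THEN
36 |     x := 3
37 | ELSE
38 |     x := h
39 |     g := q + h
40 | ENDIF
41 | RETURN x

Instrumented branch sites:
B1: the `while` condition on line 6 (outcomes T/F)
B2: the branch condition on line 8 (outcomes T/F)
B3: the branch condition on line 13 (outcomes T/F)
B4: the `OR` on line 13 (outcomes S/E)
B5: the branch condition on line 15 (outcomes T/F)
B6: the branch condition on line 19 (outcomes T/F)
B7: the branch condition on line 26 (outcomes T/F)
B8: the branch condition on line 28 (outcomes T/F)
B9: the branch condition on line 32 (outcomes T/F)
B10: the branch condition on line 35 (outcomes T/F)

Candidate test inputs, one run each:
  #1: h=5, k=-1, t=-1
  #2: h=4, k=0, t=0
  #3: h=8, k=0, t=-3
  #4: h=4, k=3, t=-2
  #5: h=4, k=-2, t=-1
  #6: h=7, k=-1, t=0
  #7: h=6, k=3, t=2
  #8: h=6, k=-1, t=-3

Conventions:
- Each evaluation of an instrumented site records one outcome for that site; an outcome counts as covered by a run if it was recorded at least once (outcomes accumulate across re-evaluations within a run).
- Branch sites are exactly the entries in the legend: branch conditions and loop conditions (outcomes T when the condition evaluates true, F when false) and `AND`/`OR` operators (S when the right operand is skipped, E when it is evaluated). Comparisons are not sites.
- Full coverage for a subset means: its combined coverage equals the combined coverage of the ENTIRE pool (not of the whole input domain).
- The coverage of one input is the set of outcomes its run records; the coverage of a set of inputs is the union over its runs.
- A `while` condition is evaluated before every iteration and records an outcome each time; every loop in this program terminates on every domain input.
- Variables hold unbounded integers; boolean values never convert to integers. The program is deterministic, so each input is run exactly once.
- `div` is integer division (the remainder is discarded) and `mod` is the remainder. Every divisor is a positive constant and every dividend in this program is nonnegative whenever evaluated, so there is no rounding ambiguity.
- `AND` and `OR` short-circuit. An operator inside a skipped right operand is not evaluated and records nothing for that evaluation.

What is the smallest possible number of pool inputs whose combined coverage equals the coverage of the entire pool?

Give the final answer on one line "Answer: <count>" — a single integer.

input #1, h=5, k=-1, t=-1: events B1->T, B2->F, B1->T, B2->F, B1->T, B2->F, B1->T, B2->F, B1->F, B4->S, B3->T, B6->F, B7->T, B8->T, ...; outcomes B1=T, B1=F, B2=F, B3=T, B4=S, B6=F, B7=T, B8=T, B9=F, B10=F
input #2, h=4, k=0, t=0: events B1->T, B2->F, B1->T, B2->F, B1->T, B2->F, B1->T, B2->F, B1->T, B2->F, B1->F, B4->S, B3->T, B6->F, ...; outcomes B1=T, B1=F, B2=F, B3=T, B4=S, B6=F, B7=T, B8=T, B9=F, B10=F
input #3, h=8, k=0, t=-3: events B1->T, B2->T, B1->T, B2->T, B1->T, B2->T, B1->T, B2->T, B1->F, B4->S, B3->T, B6->T, B7->T, B8->T, ...; outcomes B1=T, B1=F, B2=T, B3=T, B4=S, B6=T, B7=T, B8=T, B9=F, B10=T
input #4, h=4, k=3, t=-2: events B1->T, B2->F, B1->T, B2->F, B1->T, B2->F, B1->T, B2->F, B1->T, B2->F, B1->T, B2->F, B1->F, B4->S, ...; outcomes B1=T, B1=F, B2=F, B3=T, B4=S, B6=T, B7=T, B8=T, B9=T, B10=F
input #5, h=4, k=-2, t=-1: events B1->T, B2->T, B1->T, B2->T, B1->T, B2->T, B1->T, B2->T, B1->F, B4->S, B3->T, B6->T, B7->T, B8->T, ...; outcomes B1=T, B1=F, B2=T, B3=T, B4=S, B6=T, B7=T, B8=T, B9=F, B10=T
input #6, h=7, k=-1, t=0: events B1->T, B2->F, B1->T, B2->F, B1->T, B2->F, B1->T, B2->F, B1->T, B2->F, B1->F, B4->S, B3->T, B6->T, ...; outcomes B1=T, B1=F, B2=F, B3=T, B4=S, B6=T, B7=T, B8=T, B9=F, B10=T
input #7, h=6, k=3, t=2: events B1->T, B2->F, B1->T, B2->F, B1->T, B2->F, B1->T, B2->F, B1->T, B2->F, B1->T, B2->F, B1->T, B2->F, ...; outcomes B1=T, B1=F, B2=F, B3=F, B4=E, B5=F, B6=T, B7=T, B8=T, B9=T, B10=F
input #8, h=6, k=-1, t=-3: events B1->T, B2->T, B1->T, B2->T, B1->T, B2->T, B1->F, B4->S, B3->T, B6->F, B7->T, B8->T, B9->F, B10->F; outcomes B1=T, B1=F, B2=T, B3=T, B4=S, B6=F, B7=T, B8=T, B9=F, B10=F
union over all inputs: B1=T, B1=F, B2=T, B2=F, B3=T, B3=F, B4=S, B4=E, B5=F, B6=T, B6=F, B7=T, B8=T, B9=T, B9=F, B10=T, B10=F (17 outcomes)
no size-1 subset reaches all 17 outcomes (best union: 11/17)
no size-2 subset reaches all 17 outcomes (best union: 16/17)
size 3: inputs {1, 3, 7} cover all 17 outcomes, and no lexicographically smaller subset of this size does

Answer: 3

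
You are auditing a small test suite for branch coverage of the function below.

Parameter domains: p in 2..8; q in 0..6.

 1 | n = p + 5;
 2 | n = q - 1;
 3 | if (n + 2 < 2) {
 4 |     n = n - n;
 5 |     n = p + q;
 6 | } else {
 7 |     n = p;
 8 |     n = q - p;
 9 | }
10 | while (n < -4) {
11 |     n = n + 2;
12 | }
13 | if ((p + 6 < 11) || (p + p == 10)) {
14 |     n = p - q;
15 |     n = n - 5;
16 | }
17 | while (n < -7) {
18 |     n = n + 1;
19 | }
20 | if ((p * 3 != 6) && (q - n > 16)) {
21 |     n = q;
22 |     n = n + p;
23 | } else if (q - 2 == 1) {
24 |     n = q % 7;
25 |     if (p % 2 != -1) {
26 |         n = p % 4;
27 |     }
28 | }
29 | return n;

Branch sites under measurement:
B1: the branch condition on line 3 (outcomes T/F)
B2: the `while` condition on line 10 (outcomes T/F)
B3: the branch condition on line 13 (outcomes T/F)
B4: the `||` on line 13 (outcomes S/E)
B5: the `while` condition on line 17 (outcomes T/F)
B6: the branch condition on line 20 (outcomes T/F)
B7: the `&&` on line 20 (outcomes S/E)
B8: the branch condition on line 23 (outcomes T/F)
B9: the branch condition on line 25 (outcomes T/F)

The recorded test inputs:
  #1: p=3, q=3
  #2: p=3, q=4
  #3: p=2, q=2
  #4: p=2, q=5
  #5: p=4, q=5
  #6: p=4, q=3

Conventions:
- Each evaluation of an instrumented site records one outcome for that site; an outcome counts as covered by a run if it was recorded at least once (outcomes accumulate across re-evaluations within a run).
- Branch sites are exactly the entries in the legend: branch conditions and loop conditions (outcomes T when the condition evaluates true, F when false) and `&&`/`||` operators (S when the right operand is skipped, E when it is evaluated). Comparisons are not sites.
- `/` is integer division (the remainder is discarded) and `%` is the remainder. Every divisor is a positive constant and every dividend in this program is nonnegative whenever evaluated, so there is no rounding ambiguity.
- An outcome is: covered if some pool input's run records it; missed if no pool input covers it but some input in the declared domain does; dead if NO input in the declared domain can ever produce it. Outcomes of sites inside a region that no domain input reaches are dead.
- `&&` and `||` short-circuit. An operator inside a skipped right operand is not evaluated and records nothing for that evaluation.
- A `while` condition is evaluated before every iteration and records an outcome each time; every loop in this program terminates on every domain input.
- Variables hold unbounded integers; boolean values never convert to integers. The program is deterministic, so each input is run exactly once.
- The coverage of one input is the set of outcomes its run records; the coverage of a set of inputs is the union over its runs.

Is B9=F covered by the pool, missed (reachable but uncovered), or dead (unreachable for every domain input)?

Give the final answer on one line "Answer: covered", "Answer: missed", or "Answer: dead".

no pool input records B9=F
checking all 49 inputs in the declared domain: B9=F is never recorded -> dead

Answer: dead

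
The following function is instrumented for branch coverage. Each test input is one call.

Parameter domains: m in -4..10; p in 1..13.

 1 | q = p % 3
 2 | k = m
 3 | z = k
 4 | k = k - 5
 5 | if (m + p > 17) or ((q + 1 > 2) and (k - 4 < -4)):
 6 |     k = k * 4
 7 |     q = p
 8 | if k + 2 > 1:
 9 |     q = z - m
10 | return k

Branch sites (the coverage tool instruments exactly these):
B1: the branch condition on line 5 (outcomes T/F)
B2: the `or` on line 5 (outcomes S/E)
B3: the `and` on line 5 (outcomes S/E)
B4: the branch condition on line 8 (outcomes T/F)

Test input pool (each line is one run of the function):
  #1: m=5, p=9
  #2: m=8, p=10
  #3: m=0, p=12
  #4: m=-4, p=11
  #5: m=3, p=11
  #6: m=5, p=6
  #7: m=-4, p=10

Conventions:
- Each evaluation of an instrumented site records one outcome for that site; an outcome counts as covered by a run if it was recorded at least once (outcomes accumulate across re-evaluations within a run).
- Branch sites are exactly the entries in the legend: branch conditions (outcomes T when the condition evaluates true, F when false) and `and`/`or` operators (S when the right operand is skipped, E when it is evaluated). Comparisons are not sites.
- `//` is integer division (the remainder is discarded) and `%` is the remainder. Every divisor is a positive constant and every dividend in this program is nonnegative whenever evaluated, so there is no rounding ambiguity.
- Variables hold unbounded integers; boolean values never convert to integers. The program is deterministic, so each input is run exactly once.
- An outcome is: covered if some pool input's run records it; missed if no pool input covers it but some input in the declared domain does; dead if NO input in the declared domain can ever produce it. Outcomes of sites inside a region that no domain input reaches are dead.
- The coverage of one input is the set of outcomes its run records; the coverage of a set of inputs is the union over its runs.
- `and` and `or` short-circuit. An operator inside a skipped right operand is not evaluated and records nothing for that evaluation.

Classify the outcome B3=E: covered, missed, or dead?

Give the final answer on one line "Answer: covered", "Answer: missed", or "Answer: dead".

B3=E is recorded by pool input(s) 4, 5 -> covered

Answer: covered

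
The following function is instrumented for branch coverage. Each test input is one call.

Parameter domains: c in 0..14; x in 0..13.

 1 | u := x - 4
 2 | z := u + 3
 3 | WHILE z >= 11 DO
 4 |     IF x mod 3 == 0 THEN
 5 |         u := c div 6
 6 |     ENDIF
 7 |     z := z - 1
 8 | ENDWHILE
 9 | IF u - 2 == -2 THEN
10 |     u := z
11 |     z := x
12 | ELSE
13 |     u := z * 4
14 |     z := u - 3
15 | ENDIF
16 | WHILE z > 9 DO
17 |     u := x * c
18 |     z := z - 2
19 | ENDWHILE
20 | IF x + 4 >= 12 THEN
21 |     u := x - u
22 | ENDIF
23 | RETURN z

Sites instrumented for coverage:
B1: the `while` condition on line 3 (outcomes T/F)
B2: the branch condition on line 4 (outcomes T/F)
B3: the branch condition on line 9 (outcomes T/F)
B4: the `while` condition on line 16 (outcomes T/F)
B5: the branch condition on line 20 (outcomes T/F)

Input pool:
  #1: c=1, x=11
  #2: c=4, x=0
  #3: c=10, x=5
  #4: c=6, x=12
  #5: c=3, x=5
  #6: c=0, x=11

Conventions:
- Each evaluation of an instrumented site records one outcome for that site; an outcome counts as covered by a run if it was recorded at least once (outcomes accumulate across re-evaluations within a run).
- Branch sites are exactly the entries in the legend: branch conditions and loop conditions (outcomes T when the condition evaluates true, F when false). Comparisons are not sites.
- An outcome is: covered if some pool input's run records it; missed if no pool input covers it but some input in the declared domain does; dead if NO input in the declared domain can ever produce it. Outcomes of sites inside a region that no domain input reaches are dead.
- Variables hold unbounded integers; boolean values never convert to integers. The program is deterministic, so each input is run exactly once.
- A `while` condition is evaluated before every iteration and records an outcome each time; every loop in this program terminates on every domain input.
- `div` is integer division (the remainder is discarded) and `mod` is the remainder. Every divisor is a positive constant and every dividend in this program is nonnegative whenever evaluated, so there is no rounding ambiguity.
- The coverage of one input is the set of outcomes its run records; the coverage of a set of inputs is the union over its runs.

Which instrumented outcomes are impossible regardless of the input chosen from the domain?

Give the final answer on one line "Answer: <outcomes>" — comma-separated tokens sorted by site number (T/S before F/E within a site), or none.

checking every outcome against all 210 domain inputs:
  reachable outcomes have witnesses, e.g. B1=T (e.g. c=0, x=12), B1=F (e.g. c=0, x=0), B2=T (e.g. c=0, x=12), B2=F (e.g. c=0, x=13)

Answer: none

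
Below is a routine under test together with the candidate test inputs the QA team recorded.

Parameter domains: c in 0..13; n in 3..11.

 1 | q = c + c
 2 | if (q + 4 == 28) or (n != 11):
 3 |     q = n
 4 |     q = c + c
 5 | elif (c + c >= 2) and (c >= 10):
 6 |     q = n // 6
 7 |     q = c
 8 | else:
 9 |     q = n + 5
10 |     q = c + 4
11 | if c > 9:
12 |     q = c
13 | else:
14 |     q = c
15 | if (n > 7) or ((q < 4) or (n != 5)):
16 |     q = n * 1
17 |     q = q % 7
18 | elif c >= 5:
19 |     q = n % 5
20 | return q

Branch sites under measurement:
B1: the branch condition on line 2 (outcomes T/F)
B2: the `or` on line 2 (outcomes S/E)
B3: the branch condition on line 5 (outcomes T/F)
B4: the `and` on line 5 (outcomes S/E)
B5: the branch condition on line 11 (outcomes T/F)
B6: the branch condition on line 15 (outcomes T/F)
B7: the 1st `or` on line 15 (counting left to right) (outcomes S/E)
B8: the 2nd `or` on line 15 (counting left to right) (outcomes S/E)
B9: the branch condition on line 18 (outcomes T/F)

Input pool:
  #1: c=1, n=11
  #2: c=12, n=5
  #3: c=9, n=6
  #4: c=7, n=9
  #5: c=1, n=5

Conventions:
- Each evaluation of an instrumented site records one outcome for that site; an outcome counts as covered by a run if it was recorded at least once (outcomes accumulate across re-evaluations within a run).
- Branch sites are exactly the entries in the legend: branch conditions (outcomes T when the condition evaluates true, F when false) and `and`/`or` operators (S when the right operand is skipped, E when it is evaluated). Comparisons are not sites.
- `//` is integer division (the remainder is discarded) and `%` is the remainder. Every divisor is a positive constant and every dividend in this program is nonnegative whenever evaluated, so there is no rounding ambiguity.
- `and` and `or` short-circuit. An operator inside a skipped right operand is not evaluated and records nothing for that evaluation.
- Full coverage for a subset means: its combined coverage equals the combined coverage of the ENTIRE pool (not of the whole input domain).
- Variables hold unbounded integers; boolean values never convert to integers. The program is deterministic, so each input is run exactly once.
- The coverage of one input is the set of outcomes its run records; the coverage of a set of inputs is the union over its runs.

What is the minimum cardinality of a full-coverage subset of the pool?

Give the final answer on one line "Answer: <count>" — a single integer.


input #1 (c=1, n=11): covers B1=F, B2=E, B3=F, B4=E, B5=F, B6=T, B7=S
input #2 (c=12, n=5): covers B1=T, B2=S, B5=T, B6=F, B7=E, B8=E, B9=T
input #3 (c=9, n=6): covers B1=T, B2=E, B5=F, B6=T, B7=E, B8=E
input #4 (c=7, n=9): covers B1=T, B2=E, B5=F, B6=T, B7=S
input #5 (c=1, n=5): covers B1=T, B2=E, B5=F, B6=T, B7=E, B8=S
union over all inputs: B1=T, B1=F, B2=S, B2=E, B3=F, B4=E, B5=T, B5=F, B6=T, B6=F, B7=S, B7=E, B8=S, B8=E, B9=T (15 outcomes)
no size-1 subset reaches all 15 outcomes (best union: 7/15)
no size-2 subset reaches all 15 outcomes (best union: 14/15)
at size 3, {1, 2, 5} reaches all 15 outcomes; every lexicographically earlier size-3 subset fails
Answer: 3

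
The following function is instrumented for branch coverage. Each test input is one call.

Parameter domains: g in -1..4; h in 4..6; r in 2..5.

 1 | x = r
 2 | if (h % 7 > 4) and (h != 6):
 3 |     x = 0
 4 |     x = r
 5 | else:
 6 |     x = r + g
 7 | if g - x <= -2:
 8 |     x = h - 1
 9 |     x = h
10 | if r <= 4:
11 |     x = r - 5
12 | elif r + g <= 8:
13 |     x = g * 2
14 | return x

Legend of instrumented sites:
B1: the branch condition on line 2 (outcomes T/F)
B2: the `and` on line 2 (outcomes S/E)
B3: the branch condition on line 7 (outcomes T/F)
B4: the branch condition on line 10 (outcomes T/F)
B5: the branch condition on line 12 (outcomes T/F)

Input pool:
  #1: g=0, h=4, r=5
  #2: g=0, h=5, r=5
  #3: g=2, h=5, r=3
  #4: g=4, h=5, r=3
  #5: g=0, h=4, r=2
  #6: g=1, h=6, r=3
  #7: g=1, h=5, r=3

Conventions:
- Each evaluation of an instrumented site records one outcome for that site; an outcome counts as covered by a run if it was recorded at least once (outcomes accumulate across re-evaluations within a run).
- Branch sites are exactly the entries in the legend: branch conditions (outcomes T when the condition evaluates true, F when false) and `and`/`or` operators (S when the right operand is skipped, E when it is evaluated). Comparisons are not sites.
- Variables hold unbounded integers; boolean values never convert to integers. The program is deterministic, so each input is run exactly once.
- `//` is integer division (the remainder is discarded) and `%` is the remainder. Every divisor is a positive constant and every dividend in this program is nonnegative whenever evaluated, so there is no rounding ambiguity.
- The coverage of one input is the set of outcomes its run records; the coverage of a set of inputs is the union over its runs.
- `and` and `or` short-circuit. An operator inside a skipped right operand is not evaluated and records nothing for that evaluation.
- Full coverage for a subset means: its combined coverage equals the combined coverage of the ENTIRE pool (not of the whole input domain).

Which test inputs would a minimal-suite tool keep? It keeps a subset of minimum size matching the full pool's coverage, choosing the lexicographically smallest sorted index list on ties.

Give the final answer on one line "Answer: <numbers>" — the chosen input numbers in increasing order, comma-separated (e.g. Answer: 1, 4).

run #1 (g=0, h=4, r=5) runs B2->S, B1->F, B3->T, B4->F, B5->T; records B1=F, B2=S, B3=T, B4=F, B5=T
run #2 (g=0, h=5, r=5) runs B2->E, B1->T, B3->T, B4->F, B5->T; records B1=T, B2=E, B3=T, B4=F, B5=T
run #3 (g=2, h=5, r=3) runs B2->E, B1->T, B3->F, B4->T; records B1=T, B2=E, B3=F, B4=T
run #4 (g=4, h=5, r=3) runs B2->E, B1->T, B3->F, B4->T; records B1=T, B2=E, B3=F, B4=T
run #5 (g=0, h=4, r=2) runs B2->S, B1->F, B3->T, B4->T; records B1=F, B2=S, B3=T, B4=T
run #6 (g=1, h=6, r=3) runs B2->E, B1->F, B3->T, B4->T; records B1=F, B2=E, B3=T, B4=T
run #7 (g=1, h=5, r=3) runs B2->E, B1->T, B3->T, B4->T; records B1=T, B2=E, B3=T, B4=T
the full pool covers 9 outcomes: B1=T, B1=F, B2=S, B2=E, B3=T, B3=F, B4=T, B4=F, B5=T
no size-1 subset reaches all 9 outcomes (best union: 5/9)
the canonical winner is {1, 3}: size 2, full 9-outcome coverage, earliest index list among size-2 covers

Answer: 1, 3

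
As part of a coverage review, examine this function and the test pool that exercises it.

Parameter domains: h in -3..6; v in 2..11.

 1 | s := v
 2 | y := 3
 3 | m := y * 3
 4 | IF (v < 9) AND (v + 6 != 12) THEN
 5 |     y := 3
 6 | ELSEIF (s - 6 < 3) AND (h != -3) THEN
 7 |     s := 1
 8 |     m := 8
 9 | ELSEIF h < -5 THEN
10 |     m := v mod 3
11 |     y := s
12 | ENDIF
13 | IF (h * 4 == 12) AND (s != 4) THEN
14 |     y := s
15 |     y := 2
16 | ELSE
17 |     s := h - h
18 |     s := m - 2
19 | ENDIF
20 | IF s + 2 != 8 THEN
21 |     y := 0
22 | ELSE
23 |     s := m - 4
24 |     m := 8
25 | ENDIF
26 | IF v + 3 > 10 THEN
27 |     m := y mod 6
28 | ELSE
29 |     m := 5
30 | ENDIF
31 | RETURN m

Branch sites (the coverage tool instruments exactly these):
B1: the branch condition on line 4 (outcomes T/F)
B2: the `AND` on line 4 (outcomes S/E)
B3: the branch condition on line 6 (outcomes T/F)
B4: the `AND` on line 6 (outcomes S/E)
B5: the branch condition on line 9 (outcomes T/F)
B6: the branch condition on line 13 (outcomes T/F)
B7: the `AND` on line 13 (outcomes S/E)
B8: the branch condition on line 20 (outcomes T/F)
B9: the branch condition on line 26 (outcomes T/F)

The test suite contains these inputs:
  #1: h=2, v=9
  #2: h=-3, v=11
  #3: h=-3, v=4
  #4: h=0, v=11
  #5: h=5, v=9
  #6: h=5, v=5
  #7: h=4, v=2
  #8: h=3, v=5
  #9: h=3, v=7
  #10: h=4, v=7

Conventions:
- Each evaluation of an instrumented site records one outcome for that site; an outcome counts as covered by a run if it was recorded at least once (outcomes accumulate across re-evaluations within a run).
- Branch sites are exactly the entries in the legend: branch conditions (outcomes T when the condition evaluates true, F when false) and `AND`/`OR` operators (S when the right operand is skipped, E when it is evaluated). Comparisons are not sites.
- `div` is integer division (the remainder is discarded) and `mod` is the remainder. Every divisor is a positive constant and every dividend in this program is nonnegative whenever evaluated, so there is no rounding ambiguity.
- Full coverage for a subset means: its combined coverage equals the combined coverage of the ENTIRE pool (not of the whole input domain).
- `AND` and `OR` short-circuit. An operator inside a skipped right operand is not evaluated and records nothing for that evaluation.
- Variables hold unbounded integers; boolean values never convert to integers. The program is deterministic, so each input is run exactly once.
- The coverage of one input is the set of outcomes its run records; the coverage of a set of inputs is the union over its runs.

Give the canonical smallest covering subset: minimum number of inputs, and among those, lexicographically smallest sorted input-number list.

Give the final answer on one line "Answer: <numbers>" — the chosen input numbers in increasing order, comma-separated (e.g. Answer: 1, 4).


run #1 (h=2, v=9) runs B2->S, B1->F, B4->S, B3->F, B5->F, B7->S, B6->F, B8->T, B9->T; records B1=F, B2=S, B3=F, B4=S, B5=F, B6=F, B7=S, B8=T, B9=T
run #2 (h=-3, v=11) runs B2->S, B1->F, B4->S, B3->F, B5->F, B7->S, B6->F, B8->T, B9->T; records B1=F, B2=S, B3=F, B4=S, B5=F, B6=F, B7=S, B8=T, B9=T
run #3 (h=-3, v=4) runs B2->E, B1->T, B7->S, B6->F, B8->T, B9->F; records B1=T, B2=E, B6=F, B7=S, B8=T, B9=F
run #4 (h=0, v=11) runs B2->S, B1->F, B4->S, B3->F, B5->F, B7->S, B6->F, B8->T, B9->T; records B1=F, B2=S, B3=F, B4=S, B5=F, B6=F, B7=S, B8=T, B9=T
run #5 (h=5, v=9) runs B2->S, B1->F, B4->S, B3->F, B5->F, B7->S, B6->F, B8->T, B9->T; records B1=F, B2=S, B3=F, B4=S, B5=F, B6=F, B7=S, B8=T, B9=T
run #6 (h=5, v=5) runs B2->E, B1->T, B7->S, B6->F, B8->T, B9->F; records B1=T, B2=E, B6=F, B7=S, B8=T, B9=F
run #7 (h=4, v=2) runs B2->E, B1->T, B7->S, B6->F, B8->T, B9->F; records B1=T, B2=E, B6=F, B7=S, B8=T, B9=F
run #8 (h=3, v=5) runs B2->E, B1->T, B7->E, B6->T, B8->T, B9->F; records B1=T, B2=E, B6=T, B7=E, B8=T, B9=F
run #9 (h=3, v=7) runs B2->E, B1->T, B7->E, B6->T, B8->T, B9->F; records B1=T, B2=E, B6=T, B7=E, B8=T, B9=F
run #10 (h=4, v=7) runs B2->E, B1->T, B7->S, B6->F, B8->T, B9->F; records B1=T, B2=E, B6=F, B7=S, B8=T, B9=F
pool-wide coverage (14 outcomes): B1=T, B1=F, B2=S, B2=E, B3=F, B4=S, B5=F, B6=T, B6=F, B7=S, B7=E, B8=T, B9=T, B9=F
no size-1 subset reaches all 14 outcomes (best union: 9/14)
at size 2, {1, 8} reaches all 14 outcomes; every lexicographically earlier size-2 subset fails
Answer: 1, 8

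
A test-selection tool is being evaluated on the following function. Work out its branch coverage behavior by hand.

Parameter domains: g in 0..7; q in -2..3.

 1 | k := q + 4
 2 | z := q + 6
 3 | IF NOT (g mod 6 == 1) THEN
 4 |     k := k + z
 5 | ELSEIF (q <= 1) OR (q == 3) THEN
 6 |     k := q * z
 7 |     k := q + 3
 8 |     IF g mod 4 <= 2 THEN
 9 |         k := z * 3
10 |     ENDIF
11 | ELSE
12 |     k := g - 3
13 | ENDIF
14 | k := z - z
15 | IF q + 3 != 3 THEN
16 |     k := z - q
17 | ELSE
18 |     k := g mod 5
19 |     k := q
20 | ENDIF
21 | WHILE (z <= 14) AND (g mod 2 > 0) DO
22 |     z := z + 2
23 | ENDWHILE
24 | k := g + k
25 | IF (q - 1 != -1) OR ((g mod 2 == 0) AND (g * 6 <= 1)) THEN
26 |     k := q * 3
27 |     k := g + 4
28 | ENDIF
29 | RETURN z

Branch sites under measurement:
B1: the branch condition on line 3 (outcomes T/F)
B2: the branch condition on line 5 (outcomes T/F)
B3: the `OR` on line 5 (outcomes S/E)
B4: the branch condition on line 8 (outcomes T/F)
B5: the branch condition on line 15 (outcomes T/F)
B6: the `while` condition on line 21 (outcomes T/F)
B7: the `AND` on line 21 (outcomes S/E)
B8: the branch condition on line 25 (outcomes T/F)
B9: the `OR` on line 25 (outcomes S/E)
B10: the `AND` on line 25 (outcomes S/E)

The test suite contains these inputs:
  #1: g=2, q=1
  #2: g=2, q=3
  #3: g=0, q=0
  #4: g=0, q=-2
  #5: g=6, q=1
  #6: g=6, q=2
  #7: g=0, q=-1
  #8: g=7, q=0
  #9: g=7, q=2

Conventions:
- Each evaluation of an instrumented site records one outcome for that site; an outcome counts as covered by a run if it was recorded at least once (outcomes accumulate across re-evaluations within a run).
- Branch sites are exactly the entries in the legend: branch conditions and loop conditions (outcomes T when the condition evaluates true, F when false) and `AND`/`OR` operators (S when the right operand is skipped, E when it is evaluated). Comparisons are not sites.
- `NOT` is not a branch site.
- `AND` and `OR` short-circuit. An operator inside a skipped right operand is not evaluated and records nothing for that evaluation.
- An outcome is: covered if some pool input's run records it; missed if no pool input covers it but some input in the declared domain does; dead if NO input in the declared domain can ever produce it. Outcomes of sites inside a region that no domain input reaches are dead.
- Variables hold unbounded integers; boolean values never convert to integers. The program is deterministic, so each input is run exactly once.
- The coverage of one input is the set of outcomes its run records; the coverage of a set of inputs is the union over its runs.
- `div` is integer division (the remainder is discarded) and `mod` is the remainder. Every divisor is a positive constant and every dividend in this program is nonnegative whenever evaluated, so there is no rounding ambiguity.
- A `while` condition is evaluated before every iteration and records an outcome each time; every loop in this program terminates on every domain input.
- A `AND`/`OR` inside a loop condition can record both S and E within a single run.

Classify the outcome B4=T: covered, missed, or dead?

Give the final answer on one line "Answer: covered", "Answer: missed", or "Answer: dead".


no pool input records B4=T
but domain input (g=1, q=-2) does record it -> reachable, so missed
Answer: missed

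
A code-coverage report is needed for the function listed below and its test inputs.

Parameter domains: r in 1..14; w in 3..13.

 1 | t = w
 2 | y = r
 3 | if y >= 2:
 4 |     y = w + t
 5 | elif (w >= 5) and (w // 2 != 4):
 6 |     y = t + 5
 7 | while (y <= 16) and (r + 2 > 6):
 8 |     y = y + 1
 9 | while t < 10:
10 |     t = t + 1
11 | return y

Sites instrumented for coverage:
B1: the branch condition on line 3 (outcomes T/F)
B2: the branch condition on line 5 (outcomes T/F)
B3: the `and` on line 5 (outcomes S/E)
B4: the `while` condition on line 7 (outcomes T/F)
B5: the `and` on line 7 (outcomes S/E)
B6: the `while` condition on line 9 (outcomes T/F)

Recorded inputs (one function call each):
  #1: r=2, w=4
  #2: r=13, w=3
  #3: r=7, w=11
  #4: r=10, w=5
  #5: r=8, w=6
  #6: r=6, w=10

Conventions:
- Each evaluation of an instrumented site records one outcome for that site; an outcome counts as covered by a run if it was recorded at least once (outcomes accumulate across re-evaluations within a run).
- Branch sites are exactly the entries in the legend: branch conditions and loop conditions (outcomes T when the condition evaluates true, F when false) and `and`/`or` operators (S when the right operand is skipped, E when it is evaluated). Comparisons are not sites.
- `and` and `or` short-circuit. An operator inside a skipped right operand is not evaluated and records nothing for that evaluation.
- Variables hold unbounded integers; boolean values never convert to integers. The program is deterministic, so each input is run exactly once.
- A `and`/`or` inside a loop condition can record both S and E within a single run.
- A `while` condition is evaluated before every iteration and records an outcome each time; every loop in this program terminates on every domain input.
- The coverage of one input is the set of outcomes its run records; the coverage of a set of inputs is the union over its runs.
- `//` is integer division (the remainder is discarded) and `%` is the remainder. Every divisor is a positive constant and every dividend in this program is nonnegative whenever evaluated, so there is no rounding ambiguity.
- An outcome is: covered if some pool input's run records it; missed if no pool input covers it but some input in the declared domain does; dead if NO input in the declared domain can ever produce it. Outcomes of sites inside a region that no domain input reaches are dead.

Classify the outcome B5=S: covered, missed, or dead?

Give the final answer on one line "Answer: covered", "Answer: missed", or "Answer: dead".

B5=S is recorded by pool input(s) 2, 3, 4, 5, 6 -> covered

Answer: covered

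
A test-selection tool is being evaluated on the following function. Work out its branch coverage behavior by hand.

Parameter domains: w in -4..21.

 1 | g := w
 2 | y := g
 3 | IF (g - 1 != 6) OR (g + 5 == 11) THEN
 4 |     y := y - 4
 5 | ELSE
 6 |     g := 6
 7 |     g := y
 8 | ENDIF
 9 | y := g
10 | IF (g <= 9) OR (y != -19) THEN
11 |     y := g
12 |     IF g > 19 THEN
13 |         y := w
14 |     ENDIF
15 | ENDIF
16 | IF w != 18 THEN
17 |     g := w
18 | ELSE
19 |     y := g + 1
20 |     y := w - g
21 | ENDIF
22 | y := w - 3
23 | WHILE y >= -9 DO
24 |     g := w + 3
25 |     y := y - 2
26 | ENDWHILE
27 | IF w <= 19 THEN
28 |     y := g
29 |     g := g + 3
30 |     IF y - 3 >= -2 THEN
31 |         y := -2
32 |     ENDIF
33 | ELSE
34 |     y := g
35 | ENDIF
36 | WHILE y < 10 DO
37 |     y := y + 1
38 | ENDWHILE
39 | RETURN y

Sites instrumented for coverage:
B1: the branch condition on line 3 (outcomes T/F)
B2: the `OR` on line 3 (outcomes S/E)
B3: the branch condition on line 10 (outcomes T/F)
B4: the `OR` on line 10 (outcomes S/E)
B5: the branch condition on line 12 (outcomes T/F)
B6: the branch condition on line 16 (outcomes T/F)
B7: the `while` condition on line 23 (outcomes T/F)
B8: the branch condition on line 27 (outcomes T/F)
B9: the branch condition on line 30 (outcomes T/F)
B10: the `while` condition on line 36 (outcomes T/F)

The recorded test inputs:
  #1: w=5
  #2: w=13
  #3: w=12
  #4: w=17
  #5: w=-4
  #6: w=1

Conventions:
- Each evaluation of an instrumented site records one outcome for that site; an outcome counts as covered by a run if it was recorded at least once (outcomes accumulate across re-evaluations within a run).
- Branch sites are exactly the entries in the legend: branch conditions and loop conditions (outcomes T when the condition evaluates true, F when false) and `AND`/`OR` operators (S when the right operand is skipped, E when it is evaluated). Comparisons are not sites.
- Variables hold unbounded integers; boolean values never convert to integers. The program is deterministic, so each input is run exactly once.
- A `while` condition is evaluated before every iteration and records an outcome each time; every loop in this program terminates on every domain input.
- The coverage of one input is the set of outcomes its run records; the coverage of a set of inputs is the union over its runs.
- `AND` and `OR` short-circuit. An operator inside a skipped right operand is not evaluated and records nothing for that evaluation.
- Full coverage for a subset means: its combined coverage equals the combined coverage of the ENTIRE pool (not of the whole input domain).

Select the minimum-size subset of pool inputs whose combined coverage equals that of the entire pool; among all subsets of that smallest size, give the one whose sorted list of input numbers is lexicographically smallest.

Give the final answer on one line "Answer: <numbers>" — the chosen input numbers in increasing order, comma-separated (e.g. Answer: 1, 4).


#1 (w=5) -> B2->S, B1->T, B4->S, B3->T, B5->F, B6->T, B7->T, B7->T, B7->T, B7->T, B7->T, B7->T, B7->F, B8->T, ...; covered: B1=T, B2=S, B3=T, B4=S, B5=F, B6=T, B7=T, B7=F, B8=T, B9=T, B10=T, B10=F
#2 (w=13) -> B2->S, B1->T, B4->E, B3->T, B5->F, B6->T, B7->T, B7->T, B7->T, B7->T, B7->T, B7->T, B7->T, B7->T, ...; covered: B1=T, B2=S, B3=T, B4=E, B5=F, B6=T, B7=T, B7=F, B8=T, B9=T, B10=T, B10=F
#3 (w=12) -> B2->S, B1->T, B4->E, B3->T, B5->F, B6->T, B7->T, B7->T, B7->T, B7->T, B7->T, B7->T, B7->T, B7->T, ...; covered: B1=T, B2=S, B3=T, B4=E, B5=F, B6=T, B7=T, B7=F, B8=T, B9=T, B10=T, B10=F
#4 (w=17) -> B2->S, B1->T, B4->E, B3->T, B5->F, B6->T, B7->T, B7->T, B7->T, B7->T, B7->T, B7->T, B7->T, B7->T, ...; covered: B1=T, B2=S, B3=T, B4=E, B5=F, B6=T, B7=T, B7=F, B8=T, B9=T, B10=T, B10=F
#5 (w=-4) -> B2->S, B1->T, B4->S, B3->T, B5->F, B6->T, B7->T, B7->T, B7->F, B8->T, B9->F, B10->T, B10->T, B10->T, ...; covered: B1=T, B2=S, B3=T, B4=S, B5=F, B6=T, B7=T, B7=F, B8=T, B9=F, B10=T, B10=F
#6 (w=1) -> B2->S, B1->T, B4->S, B3->T, B5->F, B6->T, B7->T, B7->T, B7->T, B7->T, B7->F, B8->T, B9->T, B10->T, ...; covered: B1=T, B2=S, B3=T, B4=S, B5=F, B6=T, B7=T, B7=F, B8=T, B9=T, B10=T, B10=F
together the pool reaches 14 outcomes: B1=T, B2=S, B3=T, B4=S, B4=E, B5=F, B6=T, B7=T, B7=F, B8=T, B9=T, B9=F, B10=T, B10=F
every size-1 subset falls short of the 14 outcomes (best: 12/14)
the canonical winner is {2, 5}: size 2, full 14-outcome coverage, earliest index list among size-2 covers
Answer: 2, 5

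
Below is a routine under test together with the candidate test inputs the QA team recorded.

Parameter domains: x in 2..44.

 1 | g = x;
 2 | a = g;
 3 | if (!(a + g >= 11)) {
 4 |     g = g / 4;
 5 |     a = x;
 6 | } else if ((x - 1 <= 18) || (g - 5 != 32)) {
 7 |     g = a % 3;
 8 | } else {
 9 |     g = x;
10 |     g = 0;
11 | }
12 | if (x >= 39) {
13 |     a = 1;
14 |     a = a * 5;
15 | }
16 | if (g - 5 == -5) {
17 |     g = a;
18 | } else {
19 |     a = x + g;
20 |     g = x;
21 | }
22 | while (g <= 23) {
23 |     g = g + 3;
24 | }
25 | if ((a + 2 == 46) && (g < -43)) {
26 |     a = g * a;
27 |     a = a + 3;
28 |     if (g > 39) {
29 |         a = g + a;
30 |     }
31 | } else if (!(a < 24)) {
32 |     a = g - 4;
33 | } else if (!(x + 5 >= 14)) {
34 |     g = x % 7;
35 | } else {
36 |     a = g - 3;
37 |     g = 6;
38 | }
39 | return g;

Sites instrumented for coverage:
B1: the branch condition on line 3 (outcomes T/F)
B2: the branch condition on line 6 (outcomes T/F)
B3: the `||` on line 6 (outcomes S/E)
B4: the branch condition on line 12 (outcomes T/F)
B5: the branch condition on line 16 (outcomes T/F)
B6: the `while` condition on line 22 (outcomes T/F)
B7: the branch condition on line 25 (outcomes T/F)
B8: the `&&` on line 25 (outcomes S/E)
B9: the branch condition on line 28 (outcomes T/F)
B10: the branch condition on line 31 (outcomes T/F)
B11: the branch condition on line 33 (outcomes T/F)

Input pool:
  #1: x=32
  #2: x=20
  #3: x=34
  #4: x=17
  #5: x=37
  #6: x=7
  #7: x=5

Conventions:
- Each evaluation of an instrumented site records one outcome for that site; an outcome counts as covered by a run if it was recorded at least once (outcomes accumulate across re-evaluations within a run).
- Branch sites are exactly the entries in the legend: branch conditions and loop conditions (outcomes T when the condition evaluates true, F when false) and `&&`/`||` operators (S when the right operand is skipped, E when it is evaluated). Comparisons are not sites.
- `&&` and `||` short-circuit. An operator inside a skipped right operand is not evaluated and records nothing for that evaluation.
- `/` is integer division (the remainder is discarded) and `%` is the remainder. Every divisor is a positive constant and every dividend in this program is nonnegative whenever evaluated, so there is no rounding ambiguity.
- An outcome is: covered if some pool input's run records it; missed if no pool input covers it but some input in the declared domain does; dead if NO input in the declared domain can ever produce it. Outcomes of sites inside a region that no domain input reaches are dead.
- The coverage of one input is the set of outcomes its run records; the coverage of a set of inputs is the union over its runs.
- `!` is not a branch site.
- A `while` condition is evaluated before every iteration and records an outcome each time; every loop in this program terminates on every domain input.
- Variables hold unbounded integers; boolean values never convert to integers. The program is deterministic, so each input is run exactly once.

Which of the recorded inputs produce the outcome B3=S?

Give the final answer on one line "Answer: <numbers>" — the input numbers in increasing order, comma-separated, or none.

input #1 (x=32): never hits B3=S
input #2 (x=20): never hits B3=S
input #3 (x=34): never hits B3=S
input #4 (x=17): hits B3=S
input #5 (x=37): never hits B3=S
input #6 (x=7): hits B3=S
input #7 (x=5): never hits B3=S

Answer: 4, 6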